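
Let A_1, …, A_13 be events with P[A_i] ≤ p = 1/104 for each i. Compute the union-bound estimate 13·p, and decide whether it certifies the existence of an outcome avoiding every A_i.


Union bound: P[∪_{i=1}^{13} A_i] ≤ Σ_i P[A_i] ≤ 13·p = 13·(1/104) = 1/8.
Numerically: 1/8 ≈ 0.125.
Is 1/8 < 1? YES.
Since P[∪ A_i] ≤ 1/8 < 1, the complement has P[∩ A_i^c] ≥ 1 − 1/8 = 7/8 > 0, so some outcome avoids every A_i.

13·p = 1/8 ≈ 0.125; existence CERTIFIED by the union bound.


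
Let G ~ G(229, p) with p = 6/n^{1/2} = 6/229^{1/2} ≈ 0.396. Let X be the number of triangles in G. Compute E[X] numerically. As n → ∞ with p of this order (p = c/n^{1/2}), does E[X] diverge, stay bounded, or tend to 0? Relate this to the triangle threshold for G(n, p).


Number of potential triangles: C(229, 3) = 1975354.
Each occurs with probability p³ ≈ (0.396)³ ≈ 6.23305e-02.
By linearity: E[X] = C(229, 3)·p³ ≈ 1975354 · 6.23305e-02 ≈ 123124.779.
Since α = 1/2 < 1, p = c/n^{1/2} ≫ 1/n is above the triangle threshold p ~ 1/n. Asymptotically E[X] ~ (c³/6)·n^{3(1−α)} = (6³/6)·n^{1.5} → ∞; triangles are abundant w.h.p.

E[X] ≈ 123124.779; in regime p = Θ(1/n^{1/2}) E[X] diverges (above the triangle threshold p ~ 1/n).


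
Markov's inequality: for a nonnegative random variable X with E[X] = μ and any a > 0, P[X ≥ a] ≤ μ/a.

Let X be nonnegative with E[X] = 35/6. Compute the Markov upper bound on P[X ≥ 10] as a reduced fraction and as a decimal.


μ = E[X] = 35/6, a = 10.
Markov: P[X ≥ 10] ≤ μ/a = (35/6)/10 = 7/12.
Numerically: ≈ 0.58333.
(Since a = 10 > μ = 5.83333, the bound 7/12 is < 1 and informative.)

P[X ≥ 10] ≤ 7/12 ≈ 0.58333.


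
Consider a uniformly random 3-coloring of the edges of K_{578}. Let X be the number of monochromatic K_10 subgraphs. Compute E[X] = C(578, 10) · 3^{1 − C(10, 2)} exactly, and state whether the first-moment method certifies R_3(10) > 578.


E[X] = C(578, 10) · 3^{1 − 45} = 1060514767274403635480 · 3^{−44} = 1060514767274403635480/984770902183611232881.
As a reduced fraction: E[X] = 1060514767274403635480/984770902183611232881 ≈ 1.0769.
Is E[X] < 1? NO.
Since E[X] ≥ 1, the first-moment bound is inconclusive at n = 578; it does NOT by itself certify R_3(10) > 578.

E[X] = 1060514767274403635480/984770902183611232881 ≈ 1.0769; E[X] ≥ 1; first-moment method inconclusive here.


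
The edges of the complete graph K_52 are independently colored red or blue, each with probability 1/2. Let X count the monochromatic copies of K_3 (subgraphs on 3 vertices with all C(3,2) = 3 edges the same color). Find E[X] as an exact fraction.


Let X = Σ_S X_S over the C(52, 3) = 22100 subsets S of size 3, where X_S = 1 if the K_3 on S is monochromatic.
For a fixed S, the K_3 on S has C(3, 2) = 3 edges. P[all 3 edges red] = (1/2)^3, and likewise for blue, so P[monochromatic] = 2·(1/2)^3 = 2^{1 − 3} = 1/4.
By linearity of expectation: E[X] = C(52, 3) · 2^{1 − 3} = 22100 · 1/4 = 5525.
Numerically: E[X] ≈ 5525.000000.

E[X] = C(52,3)·2^(1−C(3,2)) = 5525 ≈ 5525.000000.


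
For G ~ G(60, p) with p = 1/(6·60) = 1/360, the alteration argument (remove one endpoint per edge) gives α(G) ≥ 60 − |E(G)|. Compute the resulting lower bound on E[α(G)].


E[|E(G)|] = C(60, 2)·p = 1770 · (1/360) = 59/12.
E[α(G)] ≥ n − E[|E(G)|] = 60 − 59/12 = 661/12.
Numerically: ≈ 55.083333.
(This is only a lower bound; the true E[α(G)] may be larger.)

E[α(G)] ≥ 661/12 ≈ 55.083333.


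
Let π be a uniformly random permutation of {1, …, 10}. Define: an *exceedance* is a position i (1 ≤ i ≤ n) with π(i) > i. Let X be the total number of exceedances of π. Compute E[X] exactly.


Write X = Σ_{i=1}^{10} X_i, where X_i = 1_{π(i) > i}.
For each fixed i, π(i) is uniform over {1, …, 10} (marginal of a uniform permutation), so P[π(i) > i] = (n − i)/n. Summing: Σ_{i=1}^{10} (n − i)/n = (0 + 1 + … + 9)/10 = 10(10 − 1)/(2·10) = (10 − 1)/2.
Hence E[X] = Σ_{i=1}^{10} (10 − i)/10 = 9/2 ≈ 4.500000.

E[X] = 9/2 = 4.500000.


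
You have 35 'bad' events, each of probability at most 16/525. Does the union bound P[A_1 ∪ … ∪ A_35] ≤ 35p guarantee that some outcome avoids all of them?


Union bound: P[∪_{i=1}^{35} A_i] ≤ Σ_i P[A_i] ≤ 35·p = 35·(16/525) = 16/15.
Numerically: 16/15 ≈ 1.0667.
Is 16/15 < 1? NO.
Since the bound 16/15 is ≥ 1, the union bound is uninformative here; it does NOT by itself certify existence.

35·p = 16/15 ≈ 1.0667; existence NOT certified by the union bound.


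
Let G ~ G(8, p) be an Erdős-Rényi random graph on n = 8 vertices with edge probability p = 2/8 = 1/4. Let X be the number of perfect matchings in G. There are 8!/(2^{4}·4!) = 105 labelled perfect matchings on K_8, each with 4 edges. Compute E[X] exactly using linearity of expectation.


K_8 has 8!/(2^{4}·4!) = 105 labelled perfect matchings.
For each such perfect matching H, let X_H = 1 if all 4 edges of H are present in G. Then P[X_H = 1] = p^{4} = (1/4)^{4} = 1/256.
Summing the indicators: E[X] = Σ_H E[X_H] = 105 · p^{4} = 105 · 1/256 = 105/256.
Numerically: E[X] ≈ 0.4102.

E[X] = 105 · (1/4)^{4} = 105/256 ≈ 0.4102.


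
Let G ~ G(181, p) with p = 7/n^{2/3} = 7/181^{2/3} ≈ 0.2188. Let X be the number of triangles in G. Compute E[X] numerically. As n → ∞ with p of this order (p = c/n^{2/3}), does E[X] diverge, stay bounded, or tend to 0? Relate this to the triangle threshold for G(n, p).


Number of potential triangles: C(181, 3) = 971970.
Each occurs with probability p³ ≈ (0.2188)³ ≈ 1.046977e-02.
By linearity: E[X] = C(181, 3)·p³ ≈ 971970 · 1.046977e-02 ≈ 10176.2983.
Since α = 2/3 < 1, p = c/n^{2/3} ≫ 1/n is above the triangle threshold p ~ 1/n. Asymptotically E[X] ~ (c³/6)·n^{3(1−α)} = (7³/6)·n^{1} → ∞; triangles are abundant w.h.p.

E[X] ≈ 10176.2983; in regime p = Θ(1/n^{2/3}) E[X] diverges (above the triangle threshold p ~ 1/n).


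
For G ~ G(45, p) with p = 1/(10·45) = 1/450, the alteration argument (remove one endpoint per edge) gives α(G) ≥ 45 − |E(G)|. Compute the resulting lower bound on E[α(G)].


E[|E(G)|] = C(45, 2)·p = 990 · (1/450) = 11/5.
E[α(G)] ≥ n − E[|E(G)|] = 45 − 11/5 = 214/5.
Numerically: ≈ 42.8000.
(This is only a lower bound; the true E[α(G)] may be larger.)

E[α(G)] ≥ 214/5 ≈ 42.8000.


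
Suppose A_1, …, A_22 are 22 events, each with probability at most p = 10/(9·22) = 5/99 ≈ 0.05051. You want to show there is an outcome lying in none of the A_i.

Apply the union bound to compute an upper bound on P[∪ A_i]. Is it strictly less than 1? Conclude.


Union bound: P[∪_{i=1}^{22} A_i] ≤ Σ_i P[A_i] ≤ 22·p = 22·(5/99) = 10/9.
Numerically: 10/9 ≈ 1.11111.
Is 10/9 < 1? NO.
Since the bound 10/9 is ≥ 1, the union bound is uninformative here; it does NOT by itself certify existence.

22·p = 10/9 ≈ 1.11111; existence NOT certified by the union bound.


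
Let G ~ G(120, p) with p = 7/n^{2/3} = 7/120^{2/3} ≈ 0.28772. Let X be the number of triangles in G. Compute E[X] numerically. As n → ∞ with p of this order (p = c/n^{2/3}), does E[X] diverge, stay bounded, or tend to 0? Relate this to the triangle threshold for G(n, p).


Number of potential triangles: C(120, 3) = 280840.
Each occurs with probability p³ ≈ (0.28772)³ ≈ 2.3819444e-02.
By linearity: E[X] = C(120, 3)·p³ ≈ 280840 · 2.3819444e-02 ≈ 6689.45278.
Since α = 2/3 < 1, p = c/n^{2/3} ≫ 1/n is above the triangle threshold p ~ 1/n. Asymptotically E[X] ~ (c³/6)·n^{3(1−α)} = (7³/6)·n^{1} → ∞; triangles are abundant w.h.p.

E[X] ≈ 6689.45278; in regime p = Θ(1/n^{2/3}) E[X] diverges (above the triangle threshold p ~ 1/n).


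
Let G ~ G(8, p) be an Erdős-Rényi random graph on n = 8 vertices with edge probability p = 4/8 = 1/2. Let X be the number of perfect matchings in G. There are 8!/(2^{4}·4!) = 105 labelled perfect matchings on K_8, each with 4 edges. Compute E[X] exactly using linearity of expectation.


K_8 has 8!/(2^{4}·4!) = 105 labelled perfect matchings.
For each such perfect matching H, let X_H = 1 if all 4 edges of H are present in G. Then P[X_H = 1] = p^{4} = (1/2)^{4} = 1/16.
Summing the indicators: E[X] = Σ_H E[X_H] = 105 · p^{4} = 105 · 1/16 = 105/16.
Numerically: E[X] ≈ 6.56.

E[X] = 105 · (1/2)^{4} = 105/16 ≈ 6.56.


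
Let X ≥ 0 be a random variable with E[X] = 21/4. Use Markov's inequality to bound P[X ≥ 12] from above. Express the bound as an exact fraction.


μ = E[X] = 21/4, a = 12.
Markov: P[X ≥ 12] ≤ μ/a = (21/4)/12 = 7/16.
Numerically: ≈ 0.437500.
(Since a = 12 > μ = 5.250000, the bound 7/16 is < 1 and informative.)

P[X ≥ 12] ≤ 7/16 ≈ 0.437500.


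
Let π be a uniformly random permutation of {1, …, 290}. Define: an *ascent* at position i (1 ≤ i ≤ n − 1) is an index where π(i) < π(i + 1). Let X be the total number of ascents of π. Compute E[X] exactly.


Write X = Σ X_I over i = 1, …, 289, with X_I the indicator of one ascent.
There are 289 indicators.
For each fixed i, the pair (π(i), π(i+1)) is a uniformly random ordered pair of distinct values from {1, …, 290}; by symmetry P[π(i) < π(i+1)] = 1/2.
By linearity: E[X] = 289 · (1/2) = (290 − 1) · (1/2) = 289/2 ≈ 144.500000.

E[X] = 289/2 = 144.500000.


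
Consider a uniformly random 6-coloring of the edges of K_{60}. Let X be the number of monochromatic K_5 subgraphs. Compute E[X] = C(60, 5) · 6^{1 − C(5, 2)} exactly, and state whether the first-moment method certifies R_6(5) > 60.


E[X] = C(60, 5) · 6^{1 − 10} = 5461512 · 6^{−9} = 5461512/10077696.
As a reduced fraction: E[X] = 227563/419904 ≈ 0.54194.
Is E[X] < 1? YES.
Since E[X] < 1, there exists a 6-coloring of K_{60} with no monochromatic K_5; hence R_6(5) > 60.

E[X] = 227563/419904 ≈ 0.54194; E[X] < 1, so R_6(5) > 60.


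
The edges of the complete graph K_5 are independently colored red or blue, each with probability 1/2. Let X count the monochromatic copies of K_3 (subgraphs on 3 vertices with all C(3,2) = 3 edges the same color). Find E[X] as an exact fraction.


Let X = Σ_S X_S over the C(5, 3) = 10 subsets S of size 3, where X_S = 1 if the K_3 on S is monochromatic.
For a fixed S, the K_3 on S has C(3, 2) = 3 edges. P[all 3 edges red] = (1/2)^3, and likewise for blue, so P[monochromatic] = 2·(1/2)^3 = 2^{1 − 3} = 1/4.
Summing: E[X] = C(5, 3) · 2^{1 − 3} = 10 · 1/4 = 5/2.
Numerically: E[X] ≈ 2.50000.

E[X] = C(5,3)·2^(1−C(3,2)) = 5/2 ≈ 2.50000.


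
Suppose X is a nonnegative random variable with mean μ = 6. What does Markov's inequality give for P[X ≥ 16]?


μ = E[X] = 6, a = 16.
Markov: P[X ≥ 16] ≤ μ/a = (6)/16 = 3/8.
Numerically: ≈ 0.375.
(Since a = 16 > μ = 6.000, the bound 3/8 is < 1 and informative.)

P[X ≥ 16] ≤ 3/8 ≈ 0.375.


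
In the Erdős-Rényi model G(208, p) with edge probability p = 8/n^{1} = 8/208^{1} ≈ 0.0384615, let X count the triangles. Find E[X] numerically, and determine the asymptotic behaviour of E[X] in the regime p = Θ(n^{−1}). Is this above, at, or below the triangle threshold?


Number of potential triangles: C(208, 3) = 1478256.
Each occurs with probability p³ ≈ (0.0384615)³ ≈ 5.68957670e-05.
By linearity: E[X] = C(208, 3)·p³ ≈ 1478256 · 5.68957670e-05 ≈ 84.106509.
Here α = 1, so p = 8/n is exactly at the triangle threshold p ~ 1/n. Asymptotically E[X] → c³/6 = 8³/6 = 256/3 ≈ 85.333333, a bounded constant. In this regime the triangle count is asymptotically Poisson(c³/6).

E[X] ≈ 84.106509; in regime p = Θ(1/n^{1}) E[X] stays bounded (at the triangle threshold p ~ 1/n).


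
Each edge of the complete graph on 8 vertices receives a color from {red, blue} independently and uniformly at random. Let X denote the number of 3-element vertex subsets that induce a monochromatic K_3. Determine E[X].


Let X = Σ_S X_S over the C(8, 3) = 56 subsets S of size 3, where X_S = 1 if the K_3 on S is monochromatic.
For a fixed S, the K_3 on S has C(3, 2) = 3 edges. P[all 3 edges red] = (1/2)^3, and likewise for blue, so P[monochromatic] = 2·(1/2)^3 = 2^{1 − 3} = 1/4.
By linearity: E[X] = C(8, 3) · 2^{1 − 3} = 56 · 1/4 = 14.
Numerically: E[X] ≈ 14.000000.

E[X] = C(8,3)·2^(1−C(3,2)) = 14 ≈ 14.000000.


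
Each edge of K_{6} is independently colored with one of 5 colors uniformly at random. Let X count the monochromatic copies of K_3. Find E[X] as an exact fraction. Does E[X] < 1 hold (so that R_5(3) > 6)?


E[X] = C(6, 3) · 5^{1 − 3} = 20 · 5^{−2} = 20/25.
As a reduced fraction: E[X] = 4/5 ≈ 0.800000.
Is E[X] < 1? YES.
Since E[X] < 1, there exists a 5-coloring of K_{6} with no monochromatic K_3; hence R_5(3) > 6.

E[X] = 4/5 ≈ 0.800000; E[X] < 1, so R_5(3) > 6.


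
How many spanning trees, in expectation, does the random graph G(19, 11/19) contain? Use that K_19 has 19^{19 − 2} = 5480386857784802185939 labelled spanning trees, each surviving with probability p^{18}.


K_19 has 19^{19 − 2} = 5480386857784802185939 labelled spanning trees.
For each such spanning tree H, let X_H = 1 if all 18 edges of H are present in G. Then P[X_H = 1] = p^{18} = (11/19)^{18} = 5559917313492231481/104127350297911241532841.
By linearity: E[X] = Σ_H E[X_H] = 5480386857784802185939 · p^{18} = 5480386857784802185939 · 5559917313492231481/104127350297911241532841 = 5559917313492231481/19.
Numerically: E[X] ≈ 2.9263e+17.

E[X] = 5480386857784802185939 · (11/19)^{18} = 5559917313492231481/19 ≈ 2.9263e+17.


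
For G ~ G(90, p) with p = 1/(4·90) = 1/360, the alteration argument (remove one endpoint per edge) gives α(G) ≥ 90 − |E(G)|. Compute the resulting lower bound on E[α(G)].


E[|E(G)|] = C(90, 2)·p = 4005 · (1/360) = 89/8.
E[α(G)] ≥ n − E[|E(G)|] = 90 − 89/8 = 631/8.
Numerically: ≈ 78.875000.
(This is only a lower bound; the true E[α(G)] may be larger.)

E[α(G)] ≥ 631/8 ≈ 78.875000.


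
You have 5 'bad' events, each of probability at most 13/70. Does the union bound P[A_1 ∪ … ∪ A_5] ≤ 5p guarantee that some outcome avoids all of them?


Union bound: P[∪_{i=1}^{5} A_i] ≤ Σ_i P[A_i] ≤ 5·p = 5·(13/70) = 13/14.
Numerically: 13/14 ≈ 0.9286.
Is 13/14 < 1? YES.
Since P[∪ A_i] ≤ 13/14 < 1, the complement has P[∩ A_i^c] ≥ 1 − 13/14 = 1/14 > 0, so some outcome avoids every A_i.

5·p = 13/14 ≈ 0.9286; existence CERTIFIED by the union bound.


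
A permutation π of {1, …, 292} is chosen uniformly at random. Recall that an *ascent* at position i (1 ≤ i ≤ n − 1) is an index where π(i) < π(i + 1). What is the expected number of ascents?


Write X = Σ X_I over i = 1, …, 291, with X_I the indicator of one ascent.
There are 291 indicators.
For each fixed i, the pair (π(i), π(i+1)) is a uniformly random ordered pair of distinct values from {1, …, 292}; by symmetry P[π(i) < π(i+1)] = 1/2.
By linearity: E[X] = 291 · (1/2) = (292 − 1) · (1/2) = 291/2 ≈ 145.50000.

E[X] = 291/2 = 145.50000.


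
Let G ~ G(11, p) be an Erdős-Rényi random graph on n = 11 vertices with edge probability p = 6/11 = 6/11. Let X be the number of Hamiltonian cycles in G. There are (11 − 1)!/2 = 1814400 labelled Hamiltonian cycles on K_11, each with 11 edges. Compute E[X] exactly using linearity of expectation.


K_11 has (11 − 1)!/2 = 1814400 labelled Hamiltonian cycles.
For each such Hamiltonian cycle H, let X_H = 1 if all 11 edges of H are present in G. Then P[X_H = 1] = p^{11} = (6/11)^{11} = 362797056/285311670611.
Summing the indicators: E[X] = Σ_H E[X_H] = 1814400 · p^{11} = 1814400 · 362797056/285311670611 = 658258978406400/285311670611.
Numerically: E[X] ≈ 2307.

E[X] = 1814400 · (6/11)^{11} = 658258978406400/285311670611 ≈ 2307.


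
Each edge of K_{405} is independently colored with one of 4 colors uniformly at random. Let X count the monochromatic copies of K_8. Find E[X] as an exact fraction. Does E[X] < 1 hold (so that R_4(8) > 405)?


E[X] = C(405, 8) · 4^{1 − 28} = 16745853821188050 · 4^{−27} = 16745853821188050/18014398509481984.
As a reduced fraction: E[X] = 8372926910594025/9007199254740992 ≈ 0.930.
Is E[X] < 1? YES.
Since E[X] < 1, there exists a 4-coloring of K_{405} with no monochromatic K_8; hence R_4(8) > 405.

E[X] = 8372926910594025/9007199254740992 ≈ 0.930; E[X] < 1, so R_4(8) > 405.


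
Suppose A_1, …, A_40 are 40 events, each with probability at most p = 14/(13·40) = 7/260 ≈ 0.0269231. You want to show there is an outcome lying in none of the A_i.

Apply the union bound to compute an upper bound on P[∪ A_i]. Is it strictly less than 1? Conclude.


Union bound: P[∪_{i=1}^{40} A_i] ≤ Σ_i P[A_i] ≤ 40·p = 40·(7/260) = 14/13.
Numerically: 14/13 ≈ 1.0769231.
Is 14/13 < 1? NO.
Since the bound 14/13 is ≥ 1, the union bound is uninformative here; it does NOT by itself certify existence.

40·p = 14/13 ≈ 1.0769231; existence NOT certified by the union bound.


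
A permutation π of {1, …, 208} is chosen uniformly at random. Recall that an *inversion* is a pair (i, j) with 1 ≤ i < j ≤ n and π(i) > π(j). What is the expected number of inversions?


Write X = Σ X_I over the C(208, 2) = 21528 pairs i < j, with X_I the indicator of one inversion.
There are 21528 indicators.
For each fixed pair i < j, the values π(i) and π(j) are two distinct elements of {1, …, 208} in uniformly random order; by symmetry P[π(i) > π(j)] = 1/2.
By linearity: E[X] = 21528 · (1/2) = C(208, 2) · (1/2) = 21528/2 = 10764 ≈ 10764.000000.

E[X] = 10764 = 10764.000000.


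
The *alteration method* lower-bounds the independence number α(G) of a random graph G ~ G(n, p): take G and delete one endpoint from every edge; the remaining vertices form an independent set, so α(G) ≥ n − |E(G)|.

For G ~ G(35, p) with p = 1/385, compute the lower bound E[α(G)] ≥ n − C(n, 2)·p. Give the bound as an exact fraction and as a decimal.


E[|E(G)|] = C(35, 2)·p = 595 · (1/385) = 17/11.
E[α(G)] ≥ n − E[|E(G)|] = 35 − 17/11 = 368/11.
Numerically: ≈ 33.455.
(This is only a lower bound; the true E[α(G)] may be larger.)

E[α(G)] ≥ 368/11 ≈ 33.455.


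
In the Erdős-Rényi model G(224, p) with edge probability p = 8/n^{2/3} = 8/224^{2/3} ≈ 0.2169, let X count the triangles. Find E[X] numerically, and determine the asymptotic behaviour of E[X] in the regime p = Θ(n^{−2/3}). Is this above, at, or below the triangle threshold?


Number of potential triangles: C(224, 3) = 1848224.
Each occurs with probability p³ ≈ (0.2169)³ ≈ 1.020408e-02.
By linearity: E[X] = C(224, 3)·p³ ≈ 1848224 · 1.020408e-02 ≈ 18859.4286.
Since α = 2/3 < 1, p = c/n^{2/3} ≫ 1/n is above the triangle threshold p ~ 1/n. Asymptotically E[X] ~ (c³/6)·n^{3(1−α)} = (8³/6)·n^{1} → ∞; triangles are abundant w.h.p.

E[X] ≈ 18859.4286; in regime p = Θ(1/n^{2/3}) E[X] diverges (above the triangle threshold p ~ 1/n).


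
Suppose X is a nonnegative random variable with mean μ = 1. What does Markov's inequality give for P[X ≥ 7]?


μ = E[X] = 1, a = 7.
Markov: P[X ≥ 7] ≤ μ/a = (1)/7 = 1/7.
Numerically: ≈ 0.142857.
(Since a = 7 > μ = 1.000000, the bound 1/7 is < 1 and informative.)

P[X ≥ 7] ≤ 1/7 ≈ 0.142857.


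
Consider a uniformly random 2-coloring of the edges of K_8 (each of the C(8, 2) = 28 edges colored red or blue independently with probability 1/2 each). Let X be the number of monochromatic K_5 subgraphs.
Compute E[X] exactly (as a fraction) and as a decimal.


Let X = Σ_S X_S over the C(8, 5) = 56 subsets S of size 5, where X_S = 1 if the K_5 on S is monochromatic.
For a fixed S, the K_5 on S has C(5, 2) = 10 edges. P[all 10 edges red] = (1/2)^10, and likewise for blue, so P[monochromatic] = 2·(1/2)^10 = 2^{1 − 10} = 1/512.
By linearity: E[X] = C(8, 5) · 2^{1 − 10} = 56 · 1/512 = 7/64.
Numerically: E[X] ≈ 0.10938.

E[X] = C(8,5)·2^(1−C(5,2)) = 7/64 ≈ 0.10938.


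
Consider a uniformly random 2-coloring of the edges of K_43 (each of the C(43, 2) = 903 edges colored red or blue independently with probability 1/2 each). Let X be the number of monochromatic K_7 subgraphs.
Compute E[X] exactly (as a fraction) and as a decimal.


Let X = Σ_S X_S over the C(43, 7) = 32224114 subsets S of size 7, where X_S = 1 if the K_7 on S is monochromatic.
For a fixed S, the K_7 on S has C(7, 2) = 21 edges. P[all 21 edges red] = (1/2)^21, and likewise for blue, so P[monochromatic] = 2·(1/2)^21 = 2^{1 − 21} = 1/1048576.
Summing: E[X] = C(43, 7) · 2^{1 − 21} = 32224114 · 1/1048576 = 16112057/524288.
Numerically: E[X] ≈ 30.731310.

E[X] = C(43,7)·2^(1−C(7,2)) = 16112057/524288 ≈ 30.731310.


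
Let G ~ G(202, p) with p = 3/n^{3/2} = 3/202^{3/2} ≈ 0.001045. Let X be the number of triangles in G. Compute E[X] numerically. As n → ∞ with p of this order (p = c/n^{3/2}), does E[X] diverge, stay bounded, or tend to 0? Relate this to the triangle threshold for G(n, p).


Number of potential triangles: C(202, 3) = 1353400.
Each occurs with probability p³ ≈ (0.001045)³ ≈ 1.140992e-09.
By linearity: E[X] = C(202, 3)·p³ ≈ 1353400 · 1.140992e-09 ≈ 0.0015.
Since α = 3/2 > 1, p = c/n^{3/2} = o(1/n) is below the triangle threshold p ~ 1/n. Asymptotically E[X] ~ (c³/6)·n^{3(1−α)} = (3³/6)·n^{-1.5} → 0, so by Markov's inequality G has no triangles w.h.p.

E[X] ≈ 0.0015; in regime p = Θ(1/n^{3/2}) E[X] tends to 0 (below the triangle threshold p ~ 1/n).


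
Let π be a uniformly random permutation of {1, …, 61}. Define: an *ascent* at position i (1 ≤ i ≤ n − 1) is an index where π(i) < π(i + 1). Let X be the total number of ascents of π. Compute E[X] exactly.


Write X = Σ X_I over i = 1, …, 60, with X_I the indicator of one ascent.
There are 60 indicators.
For each fixed i, the pair (π(i), π(i+1)) is a uniformly random ordered pair of distinct values from {1, …, 61}; by symmetry P[π(i) < π(i+1)] = 1/2.
By linearity: E[X] = 60 · (1/2) = (61 − 1) · (1/2) = 30 ≈ 30.000000.

E[X] = 30 = 30.000000.


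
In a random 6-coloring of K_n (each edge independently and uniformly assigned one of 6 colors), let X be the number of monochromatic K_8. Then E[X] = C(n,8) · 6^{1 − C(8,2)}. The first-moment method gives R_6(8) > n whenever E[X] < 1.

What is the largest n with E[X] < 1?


We need C(n, 8) · 6^{1 − 28} < 1, i.e. C(n, 8) < 6^{28 − 1} = 1023490369077469249536.
Check values of n near the boundary:
  n = 1590: C(1590, 8) = 995397314198933813310; 995397314198933813310 < 1023490369077469249536? YES
  n = 1591: C(1591, 8) = 1000427749141189953870; 1000427749141189953870 < 1023490369077469249536? YES
  n = 1592: C(1592, 8) = 1005480414540892933435; 1005480414540892933435 < 1023490369077469249536? YES
  n = 1593: C(1593, 8) = 1010555394551193970323; 1010555394551193970323 < 1023490369077469249536? YES
  n = 1594: C(1594, 8) = 1015652773590544255167; 1015652773590544255167 < 1023490369077469249536? YES
  n = 1595: C(1595, 8) = 1020772636343363633895; 1020772636343363633895 < 1023490369077469249536? YES
  n = 1596: C(1596, 8) = 1025915067760710553965; 1025915067760710553965 < 1023490369077469249536? NO
The largest n with C(n, 8) < 1023490369077469249536 is n = 1595 (where E[X] = 113419181815929292655/113721152119718805504 ≈ 0.99734). Hence R_6(8) > 1595, i.e. R_6(8) ≥ 1596.

Largest n = 1595; hence R_6(8) > 1595.


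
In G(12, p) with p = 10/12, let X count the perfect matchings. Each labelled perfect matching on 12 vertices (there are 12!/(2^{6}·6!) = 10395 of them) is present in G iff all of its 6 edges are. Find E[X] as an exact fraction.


K_12 has 12!/(2^{6}·6!) = 10395 labelled perfect matchings.
For each such perfect matching H, let X_H = 1 if all 6 edges of H are present in G. Then P[X_H = 1] = p^{6} = (5/6)^{6} = 15625/46656.
Summing the indicators: E[X] = Σ_H E[X_H] = 10395 · p^{6} = 10395 · 15625/46656 = 6015625/1728.
Numerically: E[X] ≈ 3481.26.

E[X] = 10395 · (5/6)^{6} = 6015625/1728 ≈ 3481.26.


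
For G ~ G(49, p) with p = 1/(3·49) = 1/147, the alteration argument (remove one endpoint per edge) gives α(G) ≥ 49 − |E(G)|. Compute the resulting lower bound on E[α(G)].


E[|E(G)|] = C(49, 2)·p = 1176 · (1/147) = 8.
E[α(G)] ≥ n − E[|E(G)|] = 49 − 8 = 41.
Numerically: ≈ 41.0000.
(This is only a lower bound; the true E[α(G)] may be larger.)

E[α(G)] ≥ 41 ≈ 41.0000.


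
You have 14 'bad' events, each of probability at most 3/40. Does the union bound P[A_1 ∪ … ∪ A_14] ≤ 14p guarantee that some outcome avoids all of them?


Union bound: P[∪_{i=1}^{14} A_i] ≤ Σ_i P[A_i] ≤ 14·p = 14·(3/40) = 21/20.
Numerically: 21/20 ≈ 1.050.
Is 21/20 < 1? NO.
Since the bound 21/20 is ≥ 1, the union bound is uninformative here; it does NOT by itself certify existence.

14·p = 21/20 ≈ 1.050; existence NOT certified by the union bound.


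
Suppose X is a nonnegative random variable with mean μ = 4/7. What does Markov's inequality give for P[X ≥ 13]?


μ = E[X] = 4/7, a = 13.
Markov: P[X ≥ 13] ≤ μ/a = (4/7)/13 = 4/91.
Numerically: ≈ 0.043956.
(Since a = 13 > μ = 0.571429, the bound 4/91 is < 1 and informative.)

P[X ≥ 13] ≤ 4/91 ≈ 0.043956.


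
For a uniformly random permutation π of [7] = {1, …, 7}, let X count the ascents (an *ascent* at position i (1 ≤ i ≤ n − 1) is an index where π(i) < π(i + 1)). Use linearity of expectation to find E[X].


Write X = Σ X_I over i = 1, …, 6, with X_I the indicator of one ascent.
There are 6 indicators.
For each fixed i, the pair (π(i), π(i+1)) is a uniformly random ordered pair of distinct values from {1, …, 7}; by symmetry P[π(i) < π(i+1)] = 1/2.
By linearity: E[X] = 6 · (1/2) = (7 − 1) · (1/2) = 3 ≈ 3.00000.

E[X] = 3 = 3.00000.


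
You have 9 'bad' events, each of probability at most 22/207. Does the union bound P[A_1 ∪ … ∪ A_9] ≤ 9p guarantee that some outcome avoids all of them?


Union bound: P[∪_{i=1}^{9} A_i] ≤ Σ_i P[A_i] ≤ 9·p = 9·(22/207) = 22/23.
Numerically: 22/23 ≈ 0.957.
Is 22/23 < 1? YES.
Since P[∪ A_i] ≤ 22/23 < 1, the complement has P[∩ A_i^c] ≥ 1 − 22/23 = 1/23 > 0, so some outcome avoids every A_i.

9·p = 22/23 ≈ 0.957; existence CERTIFIED by the union bound.


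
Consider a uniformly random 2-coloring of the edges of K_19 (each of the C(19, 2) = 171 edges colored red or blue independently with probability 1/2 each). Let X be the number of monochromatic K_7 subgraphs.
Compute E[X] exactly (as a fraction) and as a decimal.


Let X = Σ_S X_S over the C(19, 7) = 50388 subsets S of size 7, where X_S = 1 if the K_7 on S is monochromatic.
For a fixed S, the K_7 on S has C(7, 2) = 21 edges. P[all 21 edges red] = (1/2)^21, and likewise for blue, so P[monochromatic] = 2·(1/2)^21 = 2^{1 − 21} = 1/1048576.
By linearity: E[X] = C(19, 7) · 2^{1 − 21} = 50388 · 1/1048576 = 12597/262144.
Numerically: E[X] ≈ 0.0481.

E[X] = C(19,7)·2^(1−C(7,2)) = 12597/262144 ≈ 0.0481.


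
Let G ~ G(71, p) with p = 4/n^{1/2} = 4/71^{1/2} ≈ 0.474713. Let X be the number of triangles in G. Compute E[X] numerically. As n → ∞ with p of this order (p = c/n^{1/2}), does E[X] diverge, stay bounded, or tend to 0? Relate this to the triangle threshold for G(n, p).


Number of potential triangles: C(71, 3) = 57155.
Each occurs with probability p³ ≈ (0.474713)³ ≈ 1.06977502e-01.
By linearity: E[X] = C(71, 3)·p³ ≈ 57155 · 1.06977502e-01 ≈ 6114.299103.
Since α = 1/2 < 1, p = c/n^{1/2} ≫ 1/n is above the triangle threshold p ~ 1/n. Asymptotically E[X] ~ (c³/6)·n^{3(1−α)} = (4³/6)·n^{1.5} → ∞; triangles are abundant w.h.p.

E[X] ≈ 6114.299103; in regime p = Θ(1/n^{1/2}) E[X] diverges (above the triangle threshold p ~ 1/n).


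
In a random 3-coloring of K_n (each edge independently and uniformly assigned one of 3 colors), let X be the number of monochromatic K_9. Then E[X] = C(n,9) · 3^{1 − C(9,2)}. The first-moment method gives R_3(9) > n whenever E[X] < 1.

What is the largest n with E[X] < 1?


We need C(n, 9) · 3^{1 − 36} < 1, i.e. C(n, 9) < 3^{36 − 1} = 50031545098999707.
Check values of n near the boundary:
  n = 298: C(298, 9) = 45207677551849890; 45207677551849890 < 50031545098999707? YES
  n = 299: C(299, 9) = 46610674441390059; 46610674441390059 < 50031545098999707? YES
  n = 300: C(300, 9) = 48052241692154700; 48052241692154700 < 50031545098999707? YES
  n = 301: C(301, 9) = 49533303936090975; 49533303936090975 < 50031545098999707? YES
  n = 302: C(302, 9) = 51054804739588650; 51054804739588650 < 50031545098999707? NO
  n = 303: C(303, 9) = 52617706925494425; 52617706925494425 < 50031545098999707? NO
The largest n with C(n, 9) < 50031545098999707 is n = 301 (where E[X] = 16511101312030325/16677181699666569 ≈ 0.99004). Hence R_3(9) > 301, i.e. R_3(9) ≥ 302.

Largest n = 301; hence R_3(9) > 301.


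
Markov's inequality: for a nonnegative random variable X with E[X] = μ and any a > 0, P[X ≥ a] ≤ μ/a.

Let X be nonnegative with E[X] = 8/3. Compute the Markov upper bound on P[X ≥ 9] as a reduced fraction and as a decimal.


μ = E[X] = 8/3, a = 9.
Markov: P[X ≥ 9] ≤ μ/a = (8/3)/9 = 8/27.
Numerically: ≈ 0.296296.
(Since a = 9 > μ = 2.666667, the bound 8/27 is < 1 and informative.)

P[X ≥ 9] ≤ 8/27 ≈ 0.296296.


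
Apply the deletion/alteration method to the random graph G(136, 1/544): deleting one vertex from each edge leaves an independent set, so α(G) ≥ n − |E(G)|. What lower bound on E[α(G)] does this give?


E[|E(G)|] = C(136, 2)·p = 9180 · (1/544) = 135/8.
E[α(G)] ≥ n − E[|E(G)|] = 136 − 135/8 = 953/8.
Numerically: ≈ 119.12500.
(This is only a lower bound; the true E[α(G)] may be larger.)

E[α(G)] ≥ 953/8 ≈ 119.12500.


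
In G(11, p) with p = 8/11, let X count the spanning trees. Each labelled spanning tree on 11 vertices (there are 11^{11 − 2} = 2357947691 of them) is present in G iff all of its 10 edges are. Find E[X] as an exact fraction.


K_11 has 11^{11 − 2} = 2357947691 labelled spanning trees.
For each such spanning tree H, let X_H = 1 if all 10 edges of H are present in G. Then P[X_H = 1] = p^{10} = (8/11)^{10} = 1073741824/25937424601.
By linearity: E[X] = Σ_H E[X_H] = 2357947691 · p^{10} = 2357947691 · 1073741824/25937424601 = 1073741824/11.
Numerically: E[X] ≈ 9.76e+07.

E[X] = 2357947691 · (8/11)^{10} = 1073741824/11 ≈ 9.76e+07.


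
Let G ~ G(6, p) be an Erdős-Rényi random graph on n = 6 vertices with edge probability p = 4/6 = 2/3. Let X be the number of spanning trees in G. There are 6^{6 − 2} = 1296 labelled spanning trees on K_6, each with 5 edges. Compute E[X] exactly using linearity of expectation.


K_6 has 6^{6 − 2} = 1296 labelled spanning trees.
For each such spanning tree H, let X_H = 1 if all 5 edges of H are present in G. Then P[X_H = 1] = p^{5} = (2/3)^{5} = 32/243.
Summing the indicators: E[X] = Σ_H E[X_H] = 1296 · p^{5} = 1296 · 32/243 = 512/3.
Numerically: E[X] ≈ 170.67.

E[X] = 1296 · (2/3)^{5} = 512/3 ≈ 170.67.


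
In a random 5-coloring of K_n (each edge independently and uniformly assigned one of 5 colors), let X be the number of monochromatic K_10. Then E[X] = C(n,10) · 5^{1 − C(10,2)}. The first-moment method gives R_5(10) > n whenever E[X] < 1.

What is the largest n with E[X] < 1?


We need C(n, 10) · 5^{1 − 45} < 1, i.e. C(n, 10) < 5^{45 − 1} = 5684341886080801486968994140625.
Check values of n near the boundary:
  n = 5391: C(5391, 10) = 5666344714787188828795213697883; 5666344714787188828795213697883 < 5684341886080801486968994140625? YES
  n = 5392: C(5392, 10) = 5676873040158402483252283957448; 5676873040158402483252283957448 < 5684341886080801486968994140625? YES
  n = 5393: C(5393, 10) = 5687418968154238267170642278008; 5687418968154238267170642278008 < 5684341886080801486968994140625? NO
The largest n with C(n, 10) < 5684341886080801486968994140625 is n = 5392 (where E[X] = 5676873040158402483252283957448/5684341886080801486968994140625 ≈ 0.9986861). Hence R_5(10) > 5392, i.e. R_5(10) ≥ 5393.

Largest n = 5392; hence R_5(10) > 5392.


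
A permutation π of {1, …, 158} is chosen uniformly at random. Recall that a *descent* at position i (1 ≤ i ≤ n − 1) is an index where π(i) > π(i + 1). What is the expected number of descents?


Write X = Σ X_I over i = 1, …, 157, with X_I the indicator of one descent.
There are 157 indicators.
For each fixed i, the pair (π(i), π(i+1)) is a uniformly random ordered pair of distinct values from {1, …, 158}; by symmetry P[π(i) > π(i+1)] = 1/2.
By linearity: E[X] = 157 · (1/2) = (158 − 1) · (1/2) = 157/2 ≈ 78.500000.

E[X] = 157/2 = 78.500000.


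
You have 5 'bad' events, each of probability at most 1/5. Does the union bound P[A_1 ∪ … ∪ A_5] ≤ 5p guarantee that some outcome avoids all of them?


Union bound: P[∪_{i=1}^{5} A_i] ≤ Σ_i P[A_i] ≤ 5·p = 5·(1/5) = 1.
Numerically: 1 ≈ 1.00000.
Is 1 < 1? NO.
Since the bound 1 is ≥ 1, the union bound is uninformative here; it does NOT by itself certify existence.

5·p = 1 ≈ 1.00000; existence NOT certified by the union bound.


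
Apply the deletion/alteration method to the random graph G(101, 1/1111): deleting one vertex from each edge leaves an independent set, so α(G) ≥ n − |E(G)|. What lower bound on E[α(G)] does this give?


E[|E(G)|] = C(101, 2)·p = 5050 · (1/1111) = 50/11.
E[α(G)] ≥ n − E[|E(G)|] = 101 − 50/11 = 1061/11.
Numerically: ≈ 96.45455.
(This is only a lower bound; the true E[α(G)] may be larger.)

E[α(G)] ≥ 1061/11 ≈ 96.45455.


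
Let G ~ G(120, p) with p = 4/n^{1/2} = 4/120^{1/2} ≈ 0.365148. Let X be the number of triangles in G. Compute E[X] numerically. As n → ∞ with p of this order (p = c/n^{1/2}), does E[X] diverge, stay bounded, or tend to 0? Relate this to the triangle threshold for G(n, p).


Number of potential triangles: C(120, 3) = 280840.
Each occurs with probability p³ ≈ (0.365148)³ ≈ 4.86864496e-02.
By linearity: E[X] = C(120, 3)·p³ ≈ 280840 · 4.86864496e-02 ≈ 13673.102493.
Since α = 1/2 < 1, p = c/n^{1/2} ≫ 1/n is above the triangle threshold p ~ 1/n. Asymptotically E[X] ~ (c³/6)·n^{3(1−α)} = (4³/6)·n^{1.5} → ∞; triangles are abundant w.h.p.

E[X] ≈ 13673.102493; in regime p = Θ(1/n^{1/2}) E[X] diverges (above the triangle threshold p ~ 1/n).


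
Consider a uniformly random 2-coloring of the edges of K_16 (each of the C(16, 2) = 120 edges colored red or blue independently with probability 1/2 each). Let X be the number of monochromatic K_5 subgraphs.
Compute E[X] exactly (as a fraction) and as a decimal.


Let X = Σ_S X_S over the C(16, 5) = 4368 subsets S of size 5, where X_S = 1 if the K_5 on S is monochromatic.
For a fixed S, the K_5 on S has C(5, 2) = 10 edges. P[all 10 edges red] = (1/2)^10, and likewise for blue, so P[monochromatic] = 2·(1/2)^10 = 2^{1 − 10} = 1/512.
By linearity of expectation: E[X] = C(16, 5) · 2^{1 − 10} = 4368 · 1/512 = 273/32.
Numerically: E[X] ≈ 8.531250.

E[X] = C(16,5)·2^(1−C(5,2)) = 273/32 ≈ 8.531250.


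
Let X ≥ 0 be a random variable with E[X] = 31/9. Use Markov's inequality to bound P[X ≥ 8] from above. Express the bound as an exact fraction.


μ = E[X] = 31/9, a = 8.
Markov: P[X ≥ 8] ≤ μ/a = (31/9)/8 = 31/72.
Numerically: ≈ 0.4306.
(Since a = 8 > μ = 3.4444, the bound 31/72 is < 1 and informative.)

P[X ≥ 8] ≤ 31/72 ≈ 0.4306.


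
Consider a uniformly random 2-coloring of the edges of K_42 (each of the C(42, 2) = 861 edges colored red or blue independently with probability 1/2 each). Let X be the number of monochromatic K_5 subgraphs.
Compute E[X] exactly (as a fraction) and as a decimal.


Let X = Σ_S X_S over the C(42, 5) = 850668 subsets S of size 5, where X_S = 1 if the K_5 on S is monochromatic.
For a fixed S, the K_5 on S has C(5, 2) = 10 edges. P[all 10 edges red] = (1/2)^10, and likewise for blue, so P[monochromatic] = 2·(1/2)^10 = 2^{1 − 10} = 1/512.
Summing: E[X] = C(42, 5) · 2^{1 − 10} = 850668 · 1/512 = 212667/128.
Numerically: E[X] ≈ 1661.461.

E[X] = C(42,5)·2^(1−C(5,2)) = 212667/128 ≈ 1661.461.


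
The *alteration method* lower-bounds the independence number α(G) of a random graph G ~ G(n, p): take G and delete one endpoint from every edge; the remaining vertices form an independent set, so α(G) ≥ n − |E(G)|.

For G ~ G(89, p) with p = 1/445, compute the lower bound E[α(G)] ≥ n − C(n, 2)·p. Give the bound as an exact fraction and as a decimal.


E[|E(G)|] = C(89, 2)·p = 3916 · (1/445) = 44/5.
E[α(G)] ≥ n − E[|E(G)|] = 89 − 44/5 = 401/5.
Numerically: ≈ 80.200000.
(This is only a lower bound; the true E[α(G)] may be larger.)

E[α(G)] ≥ 401/5 ≈ 80.200000.


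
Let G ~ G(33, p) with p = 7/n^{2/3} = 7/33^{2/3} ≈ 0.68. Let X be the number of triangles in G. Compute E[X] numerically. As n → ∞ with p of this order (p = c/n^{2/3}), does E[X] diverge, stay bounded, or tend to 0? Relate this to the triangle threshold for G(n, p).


Number of potential triangles: C(33, 3) = 5456.
Each occurs with probability p³ ≈ (0.68)³ ≈ 3.14968e-01.
By linearity: E[X] = C(33, 3)·p³ ≈ 5456 · 3.14968e-01 ≈ 1718.465.
Since α = 2/3 < 1, p = c/n^{2/3} ≫ 1/n is above the triangle threshold p ~ 1/n. Asymptotically E[X] ~ (c³/6)·n^{3(1−α)} = (7³/6)·n^{1} → ∞; triangles are abundant w.h.p.

E[X] ≈ 1718.465; in regime p = Θ(1/n^{2/3}) E[X] diverges (above the triangle threshold p ~ 1/n).


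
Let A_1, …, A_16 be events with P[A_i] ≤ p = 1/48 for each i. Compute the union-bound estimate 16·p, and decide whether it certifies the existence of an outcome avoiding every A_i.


Union bound: P[∪_{i=1}^{16} A_i] ≤ Σ_i P[A_i] ≤ 16·p = 16·(1/48) = 1/3.
Numerically: 1/3 ≈ 0.3333.
Is 1/3 < 1? YES.
Since P[∪ A_i] ≤ 1/3 < 1, the complement has P[∩ A_i^c] ≥ 1 − 1/3 = 2/3 > 0, so some outcome avoids every A_i.

16·p = 1/3 ≈ 0.3333; existence CERTIFIED by the union bound.


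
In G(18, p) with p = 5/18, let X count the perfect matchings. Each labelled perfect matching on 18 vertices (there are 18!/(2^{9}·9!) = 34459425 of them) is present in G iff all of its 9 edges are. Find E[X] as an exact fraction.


K_18 has 18!/(2^{9}·9!) = 34459425 labelled perfect matchings.
For each such perfect matching H, let X_H = 1 if all 9 edges of H are present in G. Then P[X_H = 1] = p^{9} = (5/18)^{9} = 1953125/198359290368.
By linearity of expectation: E[X] = Σ_H E[X_H] = 34459425 · p^{9} = 34459425 · 1953125/198359290368 = 830908203125/2448880128.
Numerically: E[X] ≈ 339.3.

E[X] = 34459425 · (5/18)^{9} = 830908203125/2448880128 ≈ 339.3.


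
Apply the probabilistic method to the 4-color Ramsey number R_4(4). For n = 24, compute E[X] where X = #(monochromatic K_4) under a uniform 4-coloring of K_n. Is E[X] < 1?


E[X] = C(24, 4) · 4^{1 − 6} = 10626 · 4^{−5} = 10626/1024.
As a reduced fraction: E[X] = 5313/512 ≈ 10.3769531.
Is E[X] < 1? NO.
Since E[X] ≥ 1, the first-moment bound is inconclusive at n = 24; it does NOT by itself certify R_4(4) > 24.

E[X] = 5313/512 ≈ 10.3769531; E[X] ≥ 1; first-moment method inconclusive here.


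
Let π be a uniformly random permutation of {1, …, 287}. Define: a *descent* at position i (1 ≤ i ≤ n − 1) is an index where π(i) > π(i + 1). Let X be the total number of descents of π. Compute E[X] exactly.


Write X = Σ X_I over i = 1, …, 286, with X_I the indicator of one descent.
There are 286 indicators.
For each fixed i, the pair (π(i), π(i+1)) is a uniformly random ordered pair of distinct values from {1, …, 287}; by symmetry P[π(i) > π(i+1)] = 1/2.
By linearity: E[X] = 286 · (1/2) = (287 − 1) · (1/2) = 143 ≈ 143.000.

E[X] = 143 = 143.000.


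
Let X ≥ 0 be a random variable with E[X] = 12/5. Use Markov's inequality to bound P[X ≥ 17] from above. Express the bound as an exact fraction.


μ = E[X] = 12/5, a = 17.
Markov: P[X ≥ 17] ≤ μ/a = (12/5)/17 = 12/85.
Numerically: ≈ 0.1412.
(Since a = 17 > μ = 2.4000, the bound 12/85 is < 1 and informative.)

P[X ≥ 17] ≤ 12/85 ≈ 0.1412.
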